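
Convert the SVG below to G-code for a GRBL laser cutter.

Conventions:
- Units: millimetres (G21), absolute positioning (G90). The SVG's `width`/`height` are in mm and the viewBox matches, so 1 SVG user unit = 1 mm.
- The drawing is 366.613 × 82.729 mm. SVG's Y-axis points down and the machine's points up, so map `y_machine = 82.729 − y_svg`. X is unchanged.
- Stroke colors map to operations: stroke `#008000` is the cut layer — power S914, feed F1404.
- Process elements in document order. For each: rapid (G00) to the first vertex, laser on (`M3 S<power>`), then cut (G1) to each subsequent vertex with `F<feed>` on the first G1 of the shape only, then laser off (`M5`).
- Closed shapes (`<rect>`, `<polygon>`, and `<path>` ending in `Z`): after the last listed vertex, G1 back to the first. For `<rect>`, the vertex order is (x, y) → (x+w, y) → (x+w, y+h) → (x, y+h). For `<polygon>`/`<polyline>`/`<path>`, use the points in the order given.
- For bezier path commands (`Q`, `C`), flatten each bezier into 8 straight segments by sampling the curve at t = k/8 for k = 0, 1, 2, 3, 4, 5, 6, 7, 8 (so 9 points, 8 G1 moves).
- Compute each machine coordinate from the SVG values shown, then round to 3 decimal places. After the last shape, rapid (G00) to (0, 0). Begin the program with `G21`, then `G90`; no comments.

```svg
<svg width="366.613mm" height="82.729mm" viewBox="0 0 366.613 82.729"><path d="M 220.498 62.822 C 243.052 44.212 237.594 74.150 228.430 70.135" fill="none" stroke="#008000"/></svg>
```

G21
G90
G00 X220.498 Y19.907
M3 S914
G1 X227.690 Y24.771 F1404
G1 X232.541 Y26.051
G1 X235.335 Y24.713
G1 X236.358 Y21.724
G1 X235.894 Y18.050
G1 X234.228 Y14.660
G1 X231.645 Y12.519
G1 X228.430 Y12.594
M5
G00 X0.000 Y0.000

Since the viewBox matches the mm dimensions, user units are millimetres directly. The only transform is the Y-flip y_m = 82.729 − y_svg.

Shape 1 is a cubic bezier drawn with `<path>`. Its stroke #008000 means cut at S914, F1404. After flipping Y the toolpath is (220.498,19.907) → (227.690,24.771) → (232.541,26.051) → (235.335,24.713) → (236.358,21.724) → (235.894,18.050) → (234.228,14.660) → (231.645,12.519) → (228.430,12.594).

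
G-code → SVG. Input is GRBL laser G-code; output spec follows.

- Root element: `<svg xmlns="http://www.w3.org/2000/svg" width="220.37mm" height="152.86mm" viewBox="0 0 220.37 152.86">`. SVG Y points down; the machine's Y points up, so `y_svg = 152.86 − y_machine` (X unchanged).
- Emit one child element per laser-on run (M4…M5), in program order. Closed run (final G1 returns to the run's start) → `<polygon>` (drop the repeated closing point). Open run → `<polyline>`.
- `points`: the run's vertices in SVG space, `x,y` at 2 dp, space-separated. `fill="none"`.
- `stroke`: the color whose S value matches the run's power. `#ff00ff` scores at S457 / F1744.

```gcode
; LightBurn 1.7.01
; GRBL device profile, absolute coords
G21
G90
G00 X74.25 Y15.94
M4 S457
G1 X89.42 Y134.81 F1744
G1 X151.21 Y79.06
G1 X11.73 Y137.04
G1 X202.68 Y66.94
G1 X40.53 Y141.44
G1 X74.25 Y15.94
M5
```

y_svg = 152.86 − y_m. Every run uses S457, so all elements get stroke `#ff00ff` (score).

[1] closed run; points: 74.25,136.92 89.42,18.05 151.21,73.80 11.73,15.82 202.68,85.92 40.53,11.42

<svg xmlns="http://www.w3.org/2000/svg" width="220.37mm" height="152.86mm" viewBox="0 0 220.37 152.86">
  <polygon points="74.25,136.92 89.42,18.05 151.21,73.80 11.73,15.82 202.68,85.92 40.53,11.42" fill="none" stroke="#ff00ff"/>
</svg>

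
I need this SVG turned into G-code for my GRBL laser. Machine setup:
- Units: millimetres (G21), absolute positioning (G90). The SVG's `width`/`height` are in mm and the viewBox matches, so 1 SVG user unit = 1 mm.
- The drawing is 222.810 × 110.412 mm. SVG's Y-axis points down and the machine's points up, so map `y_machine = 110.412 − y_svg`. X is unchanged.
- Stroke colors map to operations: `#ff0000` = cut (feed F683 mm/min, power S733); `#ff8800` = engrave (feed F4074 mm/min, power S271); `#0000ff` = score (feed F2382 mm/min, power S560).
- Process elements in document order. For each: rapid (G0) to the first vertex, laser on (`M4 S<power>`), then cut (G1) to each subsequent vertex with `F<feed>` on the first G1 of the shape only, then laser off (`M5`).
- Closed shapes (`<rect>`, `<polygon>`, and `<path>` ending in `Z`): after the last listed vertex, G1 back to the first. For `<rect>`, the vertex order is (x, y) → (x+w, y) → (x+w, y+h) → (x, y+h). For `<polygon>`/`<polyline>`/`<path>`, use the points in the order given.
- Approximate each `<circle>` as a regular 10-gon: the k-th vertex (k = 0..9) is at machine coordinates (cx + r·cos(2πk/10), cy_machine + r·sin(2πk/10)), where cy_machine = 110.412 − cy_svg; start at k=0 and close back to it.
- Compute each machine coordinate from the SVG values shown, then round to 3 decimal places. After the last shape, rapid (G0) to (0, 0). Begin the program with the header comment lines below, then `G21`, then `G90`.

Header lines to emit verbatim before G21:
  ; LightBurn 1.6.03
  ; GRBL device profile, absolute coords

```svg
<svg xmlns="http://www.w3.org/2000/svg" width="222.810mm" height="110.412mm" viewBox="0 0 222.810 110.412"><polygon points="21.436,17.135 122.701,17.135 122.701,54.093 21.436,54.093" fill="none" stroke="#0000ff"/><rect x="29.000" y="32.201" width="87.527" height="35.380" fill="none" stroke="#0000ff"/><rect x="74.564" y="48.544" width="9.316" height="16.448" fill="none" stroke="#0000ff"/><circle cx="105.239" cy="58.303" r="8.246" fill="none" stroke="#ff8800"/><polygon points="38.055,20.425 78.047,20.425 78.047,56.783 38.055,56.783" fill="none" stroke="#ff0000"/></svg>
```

; LightBurn 1.6.03
; GRBL device profile, absolute coords
G21
G90
G0 X21.436 Y93.277
M4 S560
G1 X122.701 Y93.277 F2382
G1 X122.701 Y56.319
G1 X21.436 Y56.319
G1 X21.436 Y93.277
M5
G0 X29.000 Y78.211
M4 S560
G1 X116.527 Y78.211 F2382
G1 X116.527 Y42.831
G1 X29.000 Y42.831
G1 X29.000 Y78.211
M5
G0 X74.564 Y61.868
M4 S560
G1 X83.880 Y61.868 F2382
G1 X83.880 Y45.420
G1 X74.564 Y45.420
G1 X74.564 Y61.868
M5
G0 X113.485 Y52.109
M4 S271
G1 X111.910 Y56.956 F4074
G1 X107.787 Y59.951
G1 X102.691 Y59.951
G1 X98.568 Y56.956
G1 X96.993 Y52.109
G1 X98.568 Y47.262
G1 X102.691 Y44.267
G1 X107.787 Y44.267
G1 X111.910 Y47.262
G1 X113.485 Y52.109
M5
G0 X38.055 Y89.987
M4 S733
G1 X78.047 Y89.987 F683
G1 X78.047 Y53.629
G1 X38.055 Y53.629
G1 X38.055 Y89.987
M5
G0 X0.000 Y0.000

viewBox `0 0 222.810 110.412` with mm width/height → 1 unit = 1 mm. Flip: y_m = 110.412 − y_svg.

**Shape 1** — `<polygon>` rectangle, stroke `#0000ff` → score (S560, F2382). Machine vertices: (21.436,93.277) → (122.701,93.277) → (122.701,56.319) → (21.436,56.319) → (21.436,93.277). Closed: final G1 returns to the first vertex.

**Shape 2** — `<rect>` rectangle, stroke `#0000ff` → score (S560, F2382). Machine vertices: (29.000,78.211) → (116.527,78.211) → (116.527,42.831) → (29.000,42.831) → (29.000,78.211). Closed: final G1 returns to the first vertex.

**Shape 3** — `<rect>` rectangle, stroke `#0000ff` → score (S560, F2382). Machine vertices: (74.564,61.868) → (83.880,61.868) → (83.880,45.420) → (74.564,45.420) → (74.564,61.868). Closed: final G1 returns to the first vertex.

**Shape 4** — `<circle>` circle, stroke `#ff8800` → engrave (S271, F4074). Machine vertices: (113.485,52.109) → (111.910,56.956) → (107.787,59.951) → (102.691,59.951) → (98.568,56.956) → (96.993,52.109) → (98.568,47.262) → (102.691,44.267) → (107.787,44.267) → (111.910,47.262) → (113.485,52.109). Closed: final G1 returns to the first vertex.

**Shape 5** — `<polygon>` rectangle, stroke `#ff0000` → cut (S733, F683). Machine vertices: (38.055,89.987) → (78.047,89.987) → (78.047,53.629) → (38.055,53.629) → (38.055,89.987). Closed: final G1 returns to the first vertex.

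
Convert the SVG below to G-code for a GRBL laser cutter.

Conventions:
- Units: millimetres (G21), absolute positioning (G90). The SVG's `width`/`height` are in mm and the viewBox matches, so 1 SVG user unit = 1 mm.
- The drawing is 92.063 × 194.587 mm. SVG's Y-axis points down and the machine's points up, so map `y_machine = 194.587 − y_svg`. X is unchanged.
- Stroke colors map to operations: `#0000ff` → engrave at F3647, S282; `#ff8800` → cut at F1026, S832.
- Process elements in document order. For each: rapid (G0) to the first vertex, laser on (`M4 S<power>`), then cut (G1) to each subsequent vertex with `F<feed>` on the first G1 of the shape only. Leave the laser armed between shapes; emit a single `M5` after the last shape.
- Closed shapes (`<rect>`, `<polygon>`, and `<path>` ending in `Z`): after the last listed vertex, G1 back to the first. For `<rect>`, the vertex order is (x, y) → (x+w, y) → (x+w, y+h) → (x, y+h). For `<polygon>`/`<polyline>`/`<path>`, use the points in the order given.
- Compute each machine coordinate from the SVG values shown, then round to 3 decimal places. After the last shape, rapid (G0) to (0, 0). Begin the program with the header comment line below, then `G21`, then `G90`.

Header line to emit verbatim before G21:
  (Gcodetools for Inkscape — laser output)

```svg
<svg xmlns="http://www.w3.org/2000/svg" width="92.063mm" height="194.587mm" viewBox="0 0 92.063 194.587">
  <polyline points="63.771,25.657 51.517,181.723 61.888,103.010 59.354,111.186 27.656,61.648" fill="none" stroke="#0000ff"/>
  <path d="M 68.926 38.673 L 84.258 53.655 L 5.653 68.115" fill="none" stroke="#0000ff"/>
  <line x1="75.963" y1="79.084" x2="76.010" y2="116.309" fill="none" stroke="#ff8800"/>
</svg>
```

(Gcodetools for Inkscape — laser output)
G21
G90
G0 X63.771 Y168.930
M4 S282
G1 X51.517 Y12.864 F3647
G1 X61.888 Y91.577
G1 X59.354 Y83.401
G1 X27.656 Y132.939
G0 X68.926 Y155.914
M4 S282
G1 X84.258 Y140.932 F3647
G1 X5.653 Y126.472
G0 X75.963 Y115.503
M4 S832
G1 X76.010 Y78.278 F1026
M5
G0 X0.000 Y0.000

1 u = 1 mm; y_m = 194.587 − y.

[1] `<polyline>` open polyline, #0000ff→engrave S282 F3647: (63.771,168.930) → (51.517,12.864) → (61.888,91.577) → (59.354,83.401) → (27.656,132.939)

[2] `<path>` open polyline, #0000ff→engrave S282 F3647: (68.926,155.914) → (84.258,140.932) → (5.653,126.472)

[3] `<line>` line segment, #ff8800→cut S832 F1026: (75.963,115.503) → (76.010,78.278)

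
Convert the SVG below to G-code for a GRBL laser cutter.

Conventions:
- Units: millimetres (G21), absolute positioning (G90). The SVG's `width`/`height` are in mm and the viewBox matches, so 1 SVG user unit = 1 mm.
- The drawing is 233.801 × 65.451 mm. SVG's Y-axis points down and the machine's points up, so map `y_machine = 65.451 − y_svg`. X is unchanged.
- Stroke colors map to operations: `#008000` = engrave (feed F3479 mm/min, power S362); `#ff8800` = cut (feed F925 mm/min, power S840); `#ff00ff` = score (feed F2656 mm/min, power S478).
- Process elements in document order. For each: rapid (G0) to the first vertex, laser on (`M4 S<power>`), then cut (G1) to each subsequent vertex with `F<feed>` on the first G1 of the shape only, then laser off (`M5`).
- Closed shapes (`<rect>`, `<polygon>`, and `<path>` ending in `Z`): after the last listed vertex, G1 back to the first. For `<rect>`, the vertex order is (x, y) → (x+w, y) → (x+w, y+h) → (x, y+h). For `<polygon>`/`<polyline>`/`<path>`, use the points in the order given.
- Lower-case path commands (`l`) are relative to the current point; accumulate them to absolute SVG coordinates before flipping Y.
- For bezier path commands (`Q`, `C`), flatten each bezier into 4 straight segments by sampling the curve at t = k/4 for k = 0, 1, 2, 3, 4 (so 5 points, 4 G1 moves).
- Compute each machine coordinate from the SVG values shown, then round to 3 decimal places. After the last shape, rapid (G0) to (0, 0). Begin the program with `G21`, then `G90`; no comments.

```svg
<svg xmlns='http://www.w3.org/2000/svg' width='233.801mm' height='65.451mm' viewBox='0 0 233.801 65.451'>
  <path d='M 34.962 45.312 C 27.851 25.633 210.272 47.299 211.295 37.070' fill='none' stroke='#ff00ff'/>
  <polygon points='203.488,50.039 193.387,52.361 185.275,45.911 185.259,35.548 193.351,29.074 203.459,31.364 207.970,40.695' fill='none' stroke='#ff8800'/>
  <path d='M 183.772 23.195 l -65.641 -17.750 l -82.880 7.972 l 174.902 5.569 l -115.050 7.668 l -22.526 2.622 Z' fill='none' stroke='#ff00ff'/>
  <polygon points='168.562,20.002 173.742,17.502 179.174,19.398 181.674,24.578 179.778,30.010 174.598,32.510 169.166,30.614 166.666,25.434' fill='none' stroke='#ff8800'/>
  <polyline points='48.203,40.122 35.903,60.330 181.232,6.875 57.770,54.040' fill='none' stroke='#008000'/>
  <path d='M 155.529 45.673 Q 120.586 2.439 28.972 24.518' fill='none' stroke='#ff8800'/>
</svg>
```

Since the viewBox matches the mm dimensions, user units are millimetres directly. The only transform is the Y-flip y_m = 65.451 − y_svg.

Shape 1 is a cubic bezier drawn with `<path>`. Its stroke #ff00ff means score at S478, F2656. After flipping Y the toolpath is (34.962,20.139) → (59.370,28.290) → (120.078,27.804) → (182.311,25.545) → (211.295,28.381).

Shape 2 is a regular polygon drawn with `<polygon>`. Its stroke #ff8800 means cut at S840, F925. After flipping Y the toolpath is (203.488,15.412) → (193.387,13.090) → (185.275,19.540) → (185.259,29.903) → (193.351,36.377) → (203.459,34.087) → (207.970,24.756) → (203.488,15.412), returning to the start.

Shape 3 is a closed polygon drawn with `<path>`. Its stroke #ff00ff means score at S478, F2656. After flipping Y the toolpath is (183.772,42.256) → (118.131,60.006) → (35.251,52.034) → (210.153,46.465) → (95.103,38.797) → (72.577,36.175) → (183.772,42.256), returning to the start.

Shape 4 is a regular polygon drawn with `<polygon>`. Its stroke #ff8800 means cut at S840, F925. After flipping Y the toolpath is (168.562,45.449) → (173.742,47.949) → (179.174,46.053) → (181.674,40.873) → (179.778,35.441) → (174.598,32.941) → (169.166,34.837) → (166.666,40.017) → (168.562,45.449), returning to the start.

Shape 5 is a open polyline drawn with `<polyline>`. Its stroke #008000 means engrave at S362, F3479. After flipping Y the toolpath is (48.203,25.329) → (35.903,5.121) → (181.232,58.576) → (57.770,11.411).

Shape 6 is a quadratic bezier drawn with `<path>`. Its stroke #ff8800 means cut at S840, F925. After flipping Y the toolpath is (155.529,19.778) → (134.516,37.313) → (106.418,46.684) → (71.237,47.890) → (28.972,40.933).

G21
G90
G0 X34.962 Y20.139
M4 S478
G1 X59.370 Y28.290 F2656
G1 X120.078 Y27.804
G1 X182.311 Y25.545
G1 X211.295 Y28.381
M5
G0 X203.488 Y15.412
M4 S840
G1 X193.387 Y13.090 F925
G1 X185.275 Y19.540
G1 X185.259 Y29.903
G1 X193.351 Y36.377
G1 X203.459 Y34.087
G1 X207.970 Y24.756
G1 X203.488 Y15.412
M5
G0 X183.772 Y42.256
M4 S478
G1 X118.131 Y60.006 F2656
G1 X35.251 Y52.034
G1 X210.153 Y46.465
G1 X95.103 Y38.797
G1 X72.577 Y36.175
G1 X183.772 Y42.256
M5
G0 X168.562 Y45.449
M4 S840
G1 X173.742 Y47.949 F925
G1 X179.174 Y46.053
G1 X181.674 Y40.873
G1 X179.778 Y35.441
G1 X174.598 Y32.941
G1 X169.166 Y34.837
G1 X166.666 Y40.017
G1 X168.562 Y45.449
M5
G0 X48.203 Y25.329
M4 S362
G1 X35.903 Y5.121 F3479
G1 X181.232 Y58.576
G1 X57.770 Y11.411
M5
G0 X155.529 Y19.778
M4 S840
G1 X134.516 Y37.313 F925
G1 X106.418 Y46.684
G1 X71.237 Y47.890
G1 X28.972 Y40.933
M5
G0 X0.000 Y0.000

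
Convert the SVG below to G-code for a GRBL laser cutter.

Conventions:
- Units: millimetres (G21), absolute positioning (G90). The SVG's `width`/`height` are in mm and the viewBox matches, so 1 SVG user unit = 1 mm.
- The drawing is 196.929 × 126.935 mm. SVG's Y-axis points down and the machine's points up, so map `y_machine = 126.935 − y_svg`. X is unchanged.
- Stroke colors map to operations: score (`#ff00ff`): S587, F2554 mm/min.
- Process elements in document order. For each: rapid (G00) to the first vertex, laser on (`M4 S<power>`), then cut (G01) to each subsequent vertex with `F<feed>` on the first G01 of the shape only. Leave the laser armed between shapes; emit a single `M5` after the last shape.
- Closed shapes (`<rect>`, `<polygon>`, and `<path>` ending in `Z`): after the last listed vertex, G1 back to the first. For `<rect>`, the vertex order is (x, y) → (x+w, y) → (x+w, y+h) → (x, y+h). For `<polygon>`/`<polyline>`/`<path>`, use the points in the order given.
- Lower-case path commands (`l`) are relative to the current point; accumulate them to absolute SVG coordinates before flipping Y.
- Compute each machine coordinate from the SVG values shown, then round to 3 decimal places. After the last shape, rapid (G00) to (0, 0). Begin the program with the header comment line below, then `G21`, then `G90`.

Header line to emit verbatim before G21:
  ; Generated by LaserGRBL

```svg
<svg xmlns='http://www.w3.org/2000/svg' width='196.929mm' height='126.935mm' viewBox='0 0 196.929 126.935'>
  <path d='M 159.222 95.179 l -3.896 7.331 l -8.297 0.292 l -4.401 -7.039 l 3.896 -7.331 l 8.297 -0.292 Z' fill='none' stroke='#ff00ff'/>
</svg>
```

; Generated by LaserGRBL
G21
G90
G00 X159.222 Y31.756
M4 S587
G01 X155.326 Y24.425 F2554
G01 X147.029 Y24.133
G01 X142.628 Y31.172
G01 X146.524 Y38.503
G01 X154.821 Y38.795
G01 X159.222 Y31.756
M5
G00 X0.000 Y0.000

Since the viewBox matches the mm dimensions, user units are millimetres directly. The only transform is the Y-flip y_m = 126.935 − y_svg.

Shape 1 is a regular polygon drawn with `<path>`. Its stroke #ff00ff means score at S587, F2554. After flipping Y the toolpath is (159.222,31.756) → (155.326,24.425) → (147.029,24.133) → (142.628,31.172) → (146.524,38.503) → (154.821,38.795) → (159.222,31.756), returning to the start.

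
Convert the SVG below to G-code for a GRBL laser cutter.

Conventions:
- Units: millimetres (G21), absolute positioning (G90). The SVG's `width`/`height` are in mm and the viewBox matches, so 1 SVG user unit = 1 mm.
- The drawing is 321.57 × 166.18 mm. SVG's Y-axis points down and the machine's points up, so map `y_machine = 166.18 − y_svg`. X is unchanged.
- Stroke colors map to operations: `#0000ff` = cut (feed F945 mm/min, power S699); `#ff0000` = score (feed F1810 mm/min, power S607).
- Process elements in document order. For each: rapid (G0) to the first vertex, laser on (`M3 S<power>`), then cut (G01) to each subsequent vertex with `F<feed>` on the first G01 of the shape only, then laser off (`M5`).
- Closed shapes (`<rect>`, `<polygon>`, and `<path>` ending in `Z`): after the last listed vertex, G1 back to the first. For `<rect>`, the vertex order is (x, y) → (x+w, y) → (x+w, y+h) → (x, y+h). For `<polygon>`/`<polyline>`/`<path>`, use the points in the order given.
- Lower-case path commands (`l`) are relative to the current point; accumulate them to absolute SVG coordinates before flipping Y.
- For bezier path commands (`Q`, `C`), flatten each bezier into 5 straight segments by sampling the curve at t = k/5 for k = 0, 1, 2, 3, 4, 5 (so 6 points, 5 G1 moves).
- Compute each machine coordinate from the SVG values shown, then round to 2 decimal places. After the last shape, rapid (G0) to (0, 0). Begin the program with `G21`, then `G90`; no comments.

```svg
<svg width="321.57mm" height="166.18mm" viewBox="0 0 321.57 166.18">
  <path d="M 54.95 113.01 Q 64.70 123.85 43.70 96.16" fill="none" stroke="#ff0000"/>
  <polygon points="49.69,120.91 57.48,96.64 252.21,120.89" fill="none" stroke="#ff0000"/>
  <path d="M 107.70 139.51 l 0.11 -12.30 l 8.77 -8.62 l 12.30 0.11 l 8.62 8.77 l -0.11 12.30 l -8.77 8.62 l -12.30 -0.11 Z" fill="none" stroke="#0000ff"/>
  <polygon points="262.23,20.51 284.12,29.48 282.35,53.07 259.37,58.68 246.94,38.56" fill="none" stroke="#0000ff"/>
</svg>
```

G21
G90
G0 X54.95 Y53.17
M3 S607
G01 X57.62 Y50.38 F1810
G01 X57.83 Y50.66
G01 X55.58 Y54.03
G01 X50.87 Y60.49
G01 X43.70 Y70.02
M5
G0 X49.69 Y45.27
M3 S607
G01 X57.48 Y69.54 F1810
G01 X252.21 Y45.29
G01 X49.69 Y45.27
M5
G0 X107.70 Y26.67
M3 S699
G01 X107.81 Y38.97 F945
G01 X116.58 Y47.59
G01 X128.88 Y47.48
G01 X137.50 Y38.71
G01 X137.39 Y26.41
G01 X128.62 Y17.79
G01 X116.32 Y17.90
G01 X107.70 Y26.67
M5
G0 X262.23 Y145.67
M3 S699
G01 X284.12 Y136.70 F945
G01 X282.35 Y113.11
G01 X259.37 Y107.50
G01 X246.94 Y127.62
G01 X262.23 Y145.67
M5
G0 X0.00 Y0.00

Since the viewBox matches the mm dimensions, user units are millimetres directly. The only transform is the Y-flip y_m = 166.18 − y_svg.

Shape 1 is a quadratic bezier drawn with `<path>`. Its stroke #ff0000 means score at S607, F1810. After flipping Y the toolpath is (54.95,53.17) → (57.62,50.38) → (57.83,50.66) → (55.58,54.03) → (50.87,60.49) → (43.70,70.02).

Shape 2 is a closed polygon drawn with `<polygon>`. Its stroke #ff0000 means score at S607, F1810. After flipping Y the toolpath is (49.69,45.27) → (57.48,69.54) → (252.21,45.29) → (49.69,45.27), returning to the start.

Shape 3 is a regular polygon drawn with `<path>`. Its stroke #0000ff means cut at S699, F945. After flipping Y the toolpath is (107.70,26.67) → (107.81,38.97) → (116.58,47.59) → (128.88,47.48) → (137.50,38.71) → (137.39,26.41) → (128.62,17.79) → (116.32,17.90) → (107.70,26.67), returning to the start.

Shape 4 is a regular polygon drawn with `<polygon>`. Its stroke #0000ff means cut at S699, F945. After flipping Y the toolpath is (262.23,145.67) → (284.12,136.70) → (282.35,113.11) → (259.37,107.50) → (246.94,127.62) → (262.23,145.67), returning to the start.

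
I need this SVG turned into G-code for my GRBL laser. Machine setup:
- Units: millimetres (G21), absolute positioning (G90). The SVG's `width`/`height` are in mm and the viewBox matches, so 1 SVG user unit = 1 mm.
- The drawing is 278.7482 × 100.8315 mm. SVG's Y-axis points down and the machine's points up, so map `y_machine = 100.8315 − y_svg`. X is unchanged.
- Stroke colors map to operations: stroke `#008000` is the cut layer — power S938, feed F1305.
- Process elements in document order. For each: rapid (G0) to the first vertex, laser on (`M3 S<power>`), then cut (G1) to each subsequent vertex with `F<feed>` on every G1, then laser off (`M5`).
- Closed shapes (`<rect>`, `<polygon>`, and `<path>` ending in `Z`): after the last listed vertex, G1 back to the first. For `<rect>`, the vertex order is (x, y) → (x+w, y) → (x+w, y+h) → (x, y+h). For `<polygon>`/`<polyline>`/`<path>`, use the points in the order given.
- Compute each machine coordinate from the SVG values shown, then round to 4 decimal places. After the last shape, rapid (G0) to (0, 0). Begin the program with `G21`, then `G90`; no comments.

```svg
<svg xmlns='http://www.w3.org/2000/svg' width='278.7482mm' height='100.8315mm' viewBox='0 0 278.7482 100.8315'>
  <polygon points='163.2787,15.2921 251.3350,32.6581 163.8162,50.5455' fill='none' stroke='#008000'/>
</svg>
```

Since the viewBox matches the mm dimensions, user units are millimetres directly. The only transform is the Y-flip y_m = 100.8315 − y_svg.

Shape 1 is a closed polygon drawn with `<polygon>`. Its stroke #008000 means cut at S938, F1305. After flipping Y the toolpath is (163.2787,85.5394) → (251.3350,68.1734) → (163.8162,50.2860) → (163.2787,85.5394), returning to the start.

G21
G90
G0 X163.2787 Y85.5394
M3 S938
G1 X251.3350 Y68.1734 F1305
G1 X163.8162 Y50.2860 F1305
G1 X163.2787 Y85.5394 F1305
M5
G0 X0.0000 Y0.0000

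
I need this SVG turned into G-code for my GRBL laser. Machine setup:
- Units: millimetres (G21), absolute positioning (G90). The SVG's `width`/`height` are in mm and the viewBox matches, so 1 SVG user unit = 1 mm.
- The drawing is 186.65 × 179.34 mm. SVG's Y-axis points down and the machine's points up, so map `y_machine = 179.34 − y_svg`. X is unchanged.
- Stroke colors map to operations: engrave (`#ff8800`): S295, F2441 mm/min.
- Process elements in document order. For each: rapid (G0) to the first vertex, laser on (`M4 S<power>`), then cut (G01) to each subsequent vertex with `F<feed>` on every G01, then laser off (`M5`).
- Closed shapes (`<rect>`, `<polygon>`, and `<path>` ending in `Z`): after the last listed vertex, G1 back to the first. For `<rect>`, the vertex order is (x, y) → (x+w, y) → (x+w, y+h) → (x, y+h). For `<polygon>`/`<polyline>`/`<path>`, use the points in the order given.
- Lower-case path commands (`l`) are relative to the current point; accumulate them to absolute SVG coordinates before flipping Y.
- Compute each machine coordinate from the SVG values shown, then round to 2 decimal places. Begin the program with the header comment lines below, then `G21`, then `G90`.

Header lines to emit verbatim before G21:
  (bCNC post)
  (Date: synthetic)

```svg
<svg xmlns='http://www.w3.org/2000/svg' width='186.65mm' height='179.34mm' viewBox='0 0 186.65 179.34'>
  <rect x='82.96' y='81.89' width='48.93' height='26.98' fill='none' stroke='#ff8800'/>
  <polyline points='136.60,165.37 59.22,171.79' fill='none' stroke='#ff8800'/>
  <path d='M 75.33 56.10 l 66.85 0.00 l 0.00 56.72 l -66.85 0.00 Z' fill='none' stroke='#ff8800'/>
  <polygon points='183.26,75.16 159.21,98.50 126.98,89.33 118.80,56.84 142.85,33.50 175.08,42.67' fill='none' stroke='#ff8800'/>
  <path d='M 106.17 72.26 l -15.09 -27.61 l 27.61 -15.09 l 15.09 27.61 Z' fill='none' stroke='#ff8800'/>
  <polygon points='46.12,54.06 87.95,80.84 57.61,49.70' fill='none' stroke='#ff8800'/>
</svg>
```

viewBox `0 0 186.65 179.34` with mm width/height → 1 unit = 1 mm. Flip: y_m = 179.34 − y_svg.

**Shape 1** — `<rect>` rectangle, stroke `#ff8800` → engrave (S295, F2441). Machine vertices: (82.96,97.45) → (131.89,97.45) → (131.89,70.47) → (82.96,70.47) → (82.96,97.45). Closed: final G1 returns to the first vertex.

**Shape 2** — `<polyline>` line segment, stroke `#ff8800` → engrave (S295, F2441). Machine vertices: (136.60,13.97) → (59.22,7.55). Open path.

**Shape 3** — `<path>` rectangle, stroke `#ff8800` → engrave (S295, F2441). Machine vertices: (75.33,123.24) → (142.18,123.24) → (142.18,66.52) → (75.33,66.52) → (75.33,123.24). Closed: final G1 returns to the first vertex.

**Shape 4** — `<polygon>` regular polygon, stroke `#ff8800` → engrave (S295, F2441). Machine vertices: (183.26,104.18) → (159.21,80.84) → (126.98,90.01) → (118.80,122.50) → (142.85,145.84) → (175.08,136.67) → (183.26,104.18). Closed: final G1 returns to the first vertex.

**Shape 5** — `<path>` regular polygon, stroke `#ff8800` → engrave (S295, F2441). Machine vertices: (106.17,107.08) → (91.08,134.69) → (118.69,149.78) → (133.78,122.17) → (106.17,107.08). Closed: final G1 returns to the first vertex.

**Shape 6** — `<polygon>` closed polygon, stroke `#ff8800` → engrave (S295, F2441). Machine vertices: (46.12,125.28) → (87.95,98.50) → (57.61,129.64) → (46.12,125.28). Closed: final G1 returns to the first vertex.

(bCNC post)
(Date: synthetic)
G21
G90
G0 X82.96 Y97.45
M4 S295
G01 X131.89 Y97.45 F2441
G01 X131.89 Y70.47 F2441
G01 X82.96 Y70.47 F2441
G01 X82.96 Y97.45 F2441
M5
G0 X136.60 Y13.97
M4 S295
G01 X59.22 Y7.55 F2441
M5
G0 X75.33 Y123.24
M4 S295
G01 X142.18 Y123.24 F2441
G01 X142.18 Y66.52 F2441
G01 X75.33 Y66.52 F2441
G01 X75.33 Y123.24 F2441
M5
G0 X183.26 Y104.18
M4 S295
G01 X159.21 Y80.84 F2441
G01 X126.98 Y90.01 F2441
G01 X118.80 Y122.50 F2441
G01 X142.85 Y145.84 F2441
G01 X175.08 Y136.67 F2441
G01 X183.26 Y104.18 F2441
M5
G0 X106.17 Y107.08
M4 S295
G01 X91.08 Y134.69 F2441
G01 X118.69 Y149.78 F2441
G01 X133.78 Y122.17 F2441
G01 X106.17 Y107.08 F2441
M5
G0 X46.12 Y125.28
M4 S295
G01 X87.95 Y98.50 F2441
G01 X57.61 Y129.64 F2441
G01 X46.12 Y125.28 F2441
M5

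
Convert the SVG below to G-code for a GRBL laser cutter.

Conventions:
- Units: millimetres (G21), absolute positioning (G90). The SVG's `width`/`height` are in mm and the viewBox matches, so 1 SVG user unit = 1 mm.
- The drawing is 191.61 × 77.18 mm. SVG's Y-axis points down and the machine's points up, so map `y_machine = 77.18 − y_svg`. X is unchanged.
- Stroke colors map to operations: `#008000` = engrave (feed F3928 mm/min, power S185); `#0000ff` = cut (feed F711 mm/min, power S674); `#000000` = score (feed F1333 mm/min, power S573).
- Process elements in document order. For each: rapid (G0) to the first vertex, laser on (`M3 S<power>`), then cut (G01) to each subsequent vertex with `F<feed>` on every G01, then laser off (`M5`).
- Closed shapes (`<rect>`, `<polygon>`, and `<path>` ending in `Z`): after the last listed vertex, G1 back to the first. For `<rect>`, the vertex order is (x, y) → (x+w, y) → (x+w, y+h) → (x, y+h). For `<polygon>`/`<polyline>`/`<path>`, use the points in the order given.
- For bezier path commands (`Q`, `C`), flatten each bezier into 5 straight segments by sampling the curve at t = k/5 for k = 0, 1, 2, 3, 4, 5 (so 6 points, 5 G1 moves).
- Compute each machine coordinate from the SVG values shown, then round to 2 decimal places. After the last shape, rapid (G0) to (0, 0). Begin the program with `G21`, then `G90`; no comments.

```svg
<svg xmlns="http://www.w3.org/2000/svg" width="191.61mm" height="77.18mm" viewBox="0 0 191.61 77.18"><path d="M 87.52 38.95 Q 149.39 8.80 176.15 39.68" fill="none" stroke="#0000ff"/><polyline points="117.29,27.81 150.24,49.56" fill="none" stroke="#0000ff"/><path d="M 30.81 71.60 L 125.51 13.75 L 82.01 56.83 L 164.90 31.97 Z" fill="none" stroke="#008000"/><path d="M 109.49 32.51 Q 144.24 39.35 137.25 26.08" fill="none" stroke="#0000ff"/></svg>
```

G21
G90
G0 X87.52 Y38.23
M3 S674
G01 X110.86 Y47.85 F711
G01 X131.40 Y52.59 F711
G01 X149.12 Y52.44 F711
G01 X164.04 Y47.41 F711
G01 X176.15 Y37.50 F711
M5
G0 X117.29 Y49.37
M3 S674
G01 X150.24 Y27.62 F711
M5
G0 X30.81 Y5.58
M3 S185
G01 X125.51 Y63.43 F3928
G01 X82.01 Y20.35 F3928
G01 X164.90 Y45.21 F3928
G01 X30.81 Y5.58 F3928
M5
G0 X109.49 Y44.67
M3 S674
G01 X121.72 Y42.74 F711
G01 X130.61 Y42.42 F711
G01 X136.16 Y43.70 F711
G01 X138.38 Y46.60 F711
G01 X137.25 Y51.10 F711
M5
G0 X0.00 Y0.00

1 u = 1 mm; y_m = 77.18 − y.

[1] `<path>` quadratic bezier, #0000ff→cut S674 F711: (87.52,38.23) → (110.86,47.85) → (131.40,52.59) → (149.12,52.44) → (164.04,47.41) → (176.15,37.50)

[2] `<polyline>` line segment, #0000ff→cut S674 F711: (117.29,49.37) → (150.24,27.62)

[3] `<path>` closed polygon, #008000→engrave S185 F3928: (30.81,5.58) → (125.51,63.43) → (82.01,20.35) → (164.90,45.21) → (30.81,5.58) (closed)

[4] `<path>` quadratic bezier, #0000ff→cut S674 F711: (109.49,44.67) → (121.72,42.74) → (130.61,42.42) → (136.16,43.70) → (138.38,46.60) → (137.25,51.10)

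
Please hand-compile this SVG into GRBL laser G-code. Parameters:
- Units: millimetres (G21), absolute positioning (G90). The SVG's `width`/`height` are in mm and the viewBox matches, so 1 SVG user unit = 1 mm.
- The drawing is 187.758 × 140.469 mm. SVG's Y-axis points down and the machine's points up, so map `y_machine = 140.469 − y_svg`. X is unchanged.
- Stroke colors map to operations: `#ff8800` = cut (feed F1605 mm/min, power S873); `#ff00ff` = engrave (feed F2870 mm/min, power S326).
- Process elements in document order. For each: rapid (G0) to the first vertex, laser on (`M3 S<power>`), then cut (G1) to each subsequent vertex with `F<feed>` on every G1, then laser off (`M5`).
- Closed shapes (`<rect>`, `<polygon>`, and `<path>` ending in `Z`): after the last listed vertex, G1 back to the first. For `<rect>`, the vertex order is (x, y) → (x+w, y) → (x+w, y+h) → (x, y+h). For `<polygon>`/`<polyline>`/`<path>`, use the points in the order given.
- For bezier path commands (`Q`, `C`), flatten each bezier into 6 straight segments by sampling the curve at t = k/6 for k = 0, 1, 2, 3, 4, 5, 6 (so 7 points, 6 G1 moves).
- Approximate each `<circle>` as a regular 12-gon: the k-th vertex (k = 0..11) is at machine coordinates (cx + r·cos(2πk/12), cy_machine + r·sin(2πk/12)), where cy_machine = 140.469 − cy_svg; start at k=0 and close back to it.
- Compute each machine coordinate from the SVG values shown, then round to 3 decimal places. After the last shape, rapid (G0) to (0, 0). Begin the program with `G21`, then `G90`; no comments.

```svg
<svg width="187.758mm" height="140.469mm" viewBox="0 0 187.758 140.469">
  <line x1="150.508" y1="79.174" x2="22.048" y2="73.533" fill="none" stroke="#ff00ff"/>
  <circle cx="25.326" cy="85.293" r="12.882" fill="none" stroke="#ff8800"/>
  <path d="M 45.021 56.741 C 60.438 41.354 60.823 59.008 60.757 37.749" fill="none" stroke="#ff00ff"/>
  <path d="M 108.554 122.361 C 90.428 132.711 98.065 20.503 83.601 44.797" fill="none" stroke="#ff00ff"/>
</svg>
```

viewBox `0 0 187.758 140.469` with mm width/height → 1 unit = 1 mm. Flip: y_m = 140.469 − y_svg.

**Shape 1** — `<line>` line segment, stroke `#ff00ff` → engrave (S326, F2870). Machine vertices: (150.508,61.295) → (22.048,66.936). Open path.

**Shape 2** — `<circle>` circle, stroke `#ff8800` → cut (S873, F1605). Machine vertices: (38.208,55.176) → (36.482,61.617) → (31.767,66.332) → (25.326,68.058) → (18.885,66.332) → (14.170,61.617) → (12.444,55.176) → (14.170,48.735) → (18.885,44.020) → (25.326,42.294) → (31.767,44.020) → (36.482,48.735) → (38.208,55.176). Closed: final G1 returns to the first vertex.

**Shape 3** — `<path>` cubic bezier, stroke `#ff00ff` → engrave (S326, F2870). Control points (SVG): P0=(45.021,56.741), P1=(60.438,41.354), P2=(60.823,59.008), P3=(60.757,37.749); sampled at t=k/6. Machine vertices: (45.021,83.728) → (51.544,89.001) → (55.967,90.766) → (58.695,91.022) → (60.133,91.767) → (60.685,95.000) → (60.757,102.720). Open path.

**Shape 4** — `<path>` cubic bezier, stroke `#ff00ff` → engrave (S326, F2870). Control points (SVG): P0=(108.554,122.361), P1=(90.428,132.711), P2=(98.065,20.503), P3=(83.601,44.797); sampled at t=k/6. Machine vertices: (108.554,18.108) → (101.416,21.947) → (97.243,39.016) → (94.704,62.119) → (92.471,84.060) → (89.213,97.643) → (83.601,95.672). Open path.

G21
G90
G0 X150.508 Y61.295
M3 S326
G1 X22.048 Y66.936 F2870
M5
G0 X38.208 Y55.176
M3 S873
G1 X36.482 Y61.617 F1605
G1 X31.767 Y66.332 F1605
G1 X25.326 Y68.058 F1605
G1 X18.885 Y66.332 F1605
G1 X14.170 Y61.617 F1605
G1 X12.444 Y55.176 F1605
G1 X14.170 Y48.735 F1605
G1 X18.885 Y44.020 F1605
G1 X25.326 Y42.294 F1605
G1 X31.767 Y44.020 F1605
G1 X36.482 Y48.735 F1605
G1 X38.208 Y55.176 F1605
M5
G0 X45.021 Y83.728
M3 S326
G1 X51.544 Y89.001 F2870
G1 X55.967 Y90.766 F2870
G1 X58.695 Y91.022 F2870
G1 X60.133 Y91.767 F2870
G1 X60.685 Y95.000 F2870
G1 X60.757 Y102.720 F2870
M5
G0 X108.554 Y18.108
M3 S326
G1 X101.416 Y21.947 F2870
G1 X97.243 Y39.016 F2870
G1 X94.704 Y62.119 F2870
G1 X92.471 Y84.060 F2870
G1 X89.213 Y97.643 F2870
G1 X83.601 Y95.672 F2870
M5
G0 X0.000 Y0.000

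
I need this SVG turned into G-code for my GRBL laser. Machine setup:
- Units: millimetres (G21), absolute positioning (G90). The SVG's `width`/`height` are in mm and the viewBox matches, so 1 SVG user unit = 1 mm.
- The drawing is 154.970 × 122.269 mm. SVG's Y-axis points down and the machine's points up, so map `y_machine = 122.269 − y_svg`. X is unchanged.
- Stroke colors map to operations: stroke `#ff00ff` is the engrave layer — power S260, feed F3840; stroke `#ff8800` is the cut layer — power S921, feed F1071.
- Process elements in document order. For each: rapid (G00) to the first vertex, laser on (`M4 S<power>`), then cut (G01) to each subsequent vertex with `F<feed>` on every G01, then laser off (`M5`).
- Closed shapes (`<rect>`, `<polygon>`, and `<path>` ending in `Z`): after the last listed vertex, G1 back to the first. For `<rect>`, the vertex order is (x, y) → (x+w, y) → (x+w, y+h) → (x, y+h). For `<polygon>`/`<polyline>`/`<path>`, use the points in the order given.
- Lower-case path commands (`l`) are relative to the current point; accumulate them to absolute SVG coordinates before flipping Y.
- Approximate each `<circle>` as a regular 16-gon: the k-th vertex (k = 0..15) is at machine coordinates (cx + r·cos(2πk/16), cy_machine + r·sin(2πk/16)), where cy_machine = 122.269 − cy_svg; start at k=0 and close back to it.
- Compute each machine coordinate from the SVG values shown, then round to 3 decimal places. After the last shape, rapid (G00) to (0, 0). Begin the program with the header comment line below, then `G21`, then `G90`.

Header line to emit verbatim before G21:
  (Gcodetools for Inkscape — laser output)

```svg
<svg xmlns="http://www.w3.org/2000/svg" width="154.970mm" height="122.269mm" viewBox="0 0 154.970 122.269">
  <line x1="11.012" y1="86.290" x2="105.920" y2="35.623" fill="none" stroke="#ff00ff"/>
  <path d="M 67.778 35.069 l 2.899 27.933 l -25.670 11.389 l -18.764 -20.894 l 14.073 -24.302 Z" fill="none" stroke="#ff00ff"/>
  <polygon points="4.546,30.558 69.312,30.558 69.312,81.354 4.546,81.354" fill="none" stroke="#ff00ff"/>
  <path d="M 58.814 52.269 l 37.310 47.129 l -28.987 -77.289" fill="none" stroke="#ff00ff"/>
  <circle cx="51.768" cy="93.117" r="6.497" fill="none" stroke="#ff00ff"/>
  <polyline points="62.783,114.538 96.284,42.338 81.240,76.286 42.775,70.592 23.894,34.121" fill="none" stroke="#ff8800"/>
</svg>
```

Since the viewBox matches the mm dimensions, user units are millimetres directly. The only transform is the Y-flip y_m = 122.269 − y_svg.

Shape 1 is a line segment drawn with `<line>`. Its stroke #ff00ff means engrave at S260, F3840. After flipping Y the toolpath is (11.012,35.979) → (105.920,86.646).

Shape 2 is a regular polygon drawn with `<path>`. Its stroke #ff00ff means engrave at S260, F3840. After flipping Y the toolpath is (67.778,87.200) → (70.677,59.267) → (45.007,47.878) → (26.243,68.772) → (40.316,93.074) → (67.778,87.200), returning to the start.

Shape 3 is a rectangle drawn with `<polygon>`. Its stroke #ff00ff means engrave at S260, F3840. After flipping Y the toolpath is (4.546,91.711) → (69.312,91.711) → (69.312,40.915) → (4.546,40.915) → (4.546,91.711), returning to the start.

Shape 4 is a open polyline drawn with `<path>`. Its stroke #ff00ff means engrave at S260, F3840. After flipping Y the toolpath is (58.814,70.000) → (96.124,22.871) → (67.137,100.160).

Shape 5 is a circle drawn with `<circle>`. Its stroke #ff00ff means engrave at S260, F3840. After flipping Y the toolpath is (58.265,29.152) → (57.770,31.638) → (56.362,33.746) → (54.254,35.154) → (51.768,35.649) → (49.282,35.154) → (47.174,33.746) → (45.766,31.638) → (45.271,29.152) → (45.766,26.666) → (47.174,24.558) → (49.282,23.150) → (51.768,22.655) → (54.254,23.150) → (56.362,24.558) → (57.770,26.666) → (58.265,29.152), returning to the start.

Shape 6 is a open polyline drawn with `<polyline>`. Its stroke #ff8800 means cut at S921, F1071. After flipping Y the toolpath is (62.783,7.731) → (96.284,79.931) → (81.240,45.983) → (42.775,51.677) → (23.894,88.148).

(Gcodetools for Inkscape — laser output)
G21
G90
G00 X11.012 Y35.979
M4 S260
G01 X105.920 Y86.646 F3840
M5
G00 X67.778 Y87.200
M4 S260
G01 X70.677 Y59.267 F3840
G01 X45.007 Y47.878 F3840
G01 X26.243 Y68.772 F3840
G01 X40.316 Y93.074 F3840
G01 X67.778 Y87.200 F3840
M5
G00 X4.546 Y91.711
M4 S260
G01 X69.312 Y91.711 F3840
G01 X69.312 Y40.915 F3840
G01 X4.546 Y40.915 F3840
G01 X4.546 Y91.711 F3840
M5
G00 X58.814 Y70.000
M4 S260
G01 X96.124 Y22.871 F3840
G01 X67.137 Y100.160 F3840
M5
G00 X58.265 Y29.152
M4 S260
G01 X57.770 Y31.638 F3840
G01 X56.362 Y33.746 F3840
G01 X54.254 Y35.154 F3840
G01 X51.768 Y35.649 F3840
G01 X49.282 Y35.154 F3840
G01 X47.174 Y33.746 F3840
G01 X45.766 Y31.638 F3840
G01 X45.271 Y29.152 F3840
G01 X45.766 Y26.666 F3840
G01 X47.174 Y24.558 F3840
G01 X49.282 Y23.150 F3840
G01 X51.768 Y22.655 F3840
G01 X54.254 Y23.150 F3840
G01 X56.362 Y24.558 F3840
G01 X57.770 Y26.666 F3840
G01 X58.265 Y29.152 F3840
M5
G00 X62.783 Y7.731
M4 S921
G01 X96.284 Y79.931 F1071
G01 X81.240 Y45.983 F1071
G01 X42.775 Y51.677 F1071
G01 X23.894 Y88.148 F1071
M5
G00 X0.000 Y0.000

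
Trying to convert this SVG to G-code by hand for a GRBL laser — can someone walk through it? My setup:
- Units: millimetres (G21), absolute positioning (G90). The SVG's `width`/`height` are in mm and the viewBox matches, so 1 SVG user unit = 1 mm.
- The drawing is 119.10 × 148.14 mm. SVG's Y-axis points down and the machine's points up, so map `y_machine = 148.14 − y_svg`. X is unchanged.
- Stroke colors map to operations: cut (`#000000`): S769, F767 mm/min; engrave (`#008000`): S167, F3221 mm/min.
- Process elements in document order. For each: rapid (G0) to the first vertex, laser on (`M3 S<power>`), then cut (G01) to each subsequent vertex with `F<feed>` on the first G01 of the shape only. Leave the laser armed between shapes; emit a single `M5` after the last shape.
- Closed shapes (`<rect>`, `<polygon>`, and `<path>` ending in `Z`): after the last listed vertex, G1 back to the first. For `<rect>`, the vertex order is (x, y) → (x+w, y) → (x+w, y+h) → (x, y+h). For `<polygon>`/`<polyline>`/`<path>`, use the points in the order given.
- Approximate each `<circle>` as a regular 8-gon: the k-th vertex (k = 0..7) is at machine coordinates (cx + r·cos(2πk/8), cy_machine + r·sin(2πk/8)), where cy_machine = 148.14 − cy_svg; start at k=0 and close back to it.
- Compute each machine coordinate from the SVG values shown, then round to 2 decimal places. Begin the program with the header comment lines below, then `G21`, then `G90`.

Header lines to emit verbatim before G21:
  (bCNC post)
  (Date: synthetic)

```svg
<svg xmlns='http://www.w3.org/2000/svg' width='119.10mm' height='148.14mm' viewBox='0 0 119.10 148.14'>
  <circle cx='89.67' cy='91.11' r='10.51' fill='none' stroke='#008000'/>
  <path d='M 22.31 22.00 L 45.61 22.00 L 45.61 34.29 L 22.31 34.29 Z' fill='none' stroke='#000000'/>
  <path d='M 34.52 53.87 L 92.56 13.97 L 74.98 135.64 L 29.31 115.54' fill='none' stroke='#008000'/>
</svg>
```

Since the viewBox matches the mm dimensions, user units are millimetres directly. The only transform is the Y-flip y_m = 148.14 − y_svg.

Shape 1 is a circle drawn with `<circle>`. Its stroke #008000 means engrave at S167, F3221. After flipping Y the toolpath is (100.18,57.03) → (97.10,64.46) → (89.67,67.54) → (82.24,64.46) → (79.16,57.03) → (82.24,49.60) → (89.67,46.52) → (97.10,49.60) → (100.18,57.03), returning to the start.

Shape 2 is a rectangle drawn with `<path>`. Its stroke #000000 means cut at S769, F767. After flipping Y the toolpath is (22.31,126.14) → (45.61,126.14) → (45.61,113.85) → (22.31,113.85) → (22.31,126.14), returning to the start.

Shape 3 is a open polyline drawn with `<path>`. Its stroke #008000 means engrave at S167, F3221. After flipping Y the toolpath is (34.52,94.27) → (92.56,134.17) → (74.98,12.50) → (29.31,32.60).

(bCNC post)
(Date: synthetic)
G21
G90
G0 X100.18 Y57.03
M3 S167
G01 X97.10 Y64.46 F3221
G01 X89.67 Y67.54
G01 X82.24 Y64.46
G01 X79.16 Y57.03
G01 X82.24 Y49.60
G01 X89.67 Y46.52
G01 X97.10 Y49.60
G01 X100.18 Y57.03
G0 X22.31 Y126.14
M3 S769
G01 X45.61 Y126.14 F767
G01 X45.61 Y113.85
G01 X22.31 Y113.85
G01 X22.31 Y126.14
G0 X34.52 Y94.27
M3 S167
G01 X92.56 Y134.17 F3221
G01 X74.98 Y12.50
G01 X29.31 Y32.60
M5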